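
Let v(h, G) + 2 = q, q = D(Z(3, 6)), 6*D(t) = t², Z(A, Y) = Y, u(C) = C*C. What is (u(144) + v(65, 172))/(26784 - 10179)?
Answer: 4148/3321 ≈ 1.2490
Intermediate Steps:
u(C) = C²
D(t) = t²/6
q = 6 (q = (⅙)*6² = (⅙)*36 = 6)
v(h, G) = 4 (v(h, G) = -2 + 6 = 4)
(u(144) + v(65, 172))/(26784 - 10179) = (144² + 4)/(26784 - 10179) = (20736 + 4)/16605 = 20740*(1/16605) = 4148/3321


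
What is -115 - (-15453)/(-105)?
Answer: -9176/35 ≈ -262.17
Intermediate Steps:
-115 - (-15453)/(-105) = -115 - (-15453)*(-1)/105 = -115 - 101*51/35 = -115 - 5151/35 = -9176/35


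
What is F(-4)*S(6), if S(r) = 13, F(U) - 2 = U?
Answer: -26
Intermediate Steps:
F(U) = 2 + U
F(-4)*S(6) = (2 - 4)*13 = -2*13 = -26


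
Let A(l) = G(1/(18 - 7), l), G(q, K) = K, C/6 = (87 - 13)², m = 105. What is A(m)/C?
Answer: 35/10952 ≈ 0.0031958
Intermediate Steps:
C = 32856 (C = 6*(87 - 13)² = 6*74² = 6*5476 = 32856)
A(l) = l
A(m)/C = 105/32856 = 105*(1/32856) = 35/10952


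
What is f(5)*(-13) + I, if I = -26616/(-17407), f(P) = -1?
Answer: 252907/17407 ≈ 14.529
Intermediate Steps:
I = 26616/17407 (I = -26616*(-1/17407) = 26616/17407 ≈ 1.5290)
f(5)*(-13) + I = -1*(-13) + 26616/17407 = 13 + 26616/17407 = 252907/17407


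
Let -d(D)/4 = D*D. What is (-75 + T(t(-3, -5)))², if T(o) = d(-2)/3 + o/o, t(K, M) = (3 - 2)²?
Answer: 56644/9 ≈ 6293.8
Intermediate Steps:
d(D) = -4*D² (d(D) = -4*D*D = -4*D²)
t(K, M) = 1 (t(K, M) = 1² = 1)
T(o) = -13/3 (T(o) = -4*(-2)²/3 + o/o = -4*4*(⅓) + 1 = -16*⅓ + 1 = -16/3 + 1 = -13/3)
(-75 + T(t(-3, -5)))² = (-75 - 13/3)² = (-238/3)² = 56644/9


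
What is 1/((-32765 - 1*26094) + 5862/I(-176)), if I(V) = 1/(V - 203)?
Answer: -1/2280557 ≈ -4.3849e-7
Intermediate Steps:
I(V) = 1/(-203 + V)
1/((-32765 - 1*26094) + 5862/I(-176)) = 1/((-32765 - 1*26094) + 5862/(1/(-203 - 176))) = 1/((-32765 - 26094) + 5862/(1/(-379))) = 1/(-58859 + 5862/(-1/379)) = 1/(-58859 + 5862*(-379)) = 1/(-58859 - 2221698) = 1/(-2280557) = -1/2280557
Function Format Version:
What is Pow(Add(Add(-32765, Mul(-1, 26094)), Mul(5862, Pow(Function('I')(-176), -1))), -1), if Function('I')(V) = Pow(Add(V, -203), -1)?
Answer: Rational(-1, 2280557) ≈ -4.3849e-7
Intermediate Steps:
Function('I')(V) = Pow(Add(-203, V), -1)
Pow(Add(Add(-32765, Mul(-1, 26094)), Mul(5862, Pow(Function('I')(-176), -1))), -1) = Pow(Add(Add(-32765, Mul(-1, 26094)), Mul(5862, Pow(Pow(Add(-203, -176), -1), -1))), -1) = Pow(Add(Add(-32765, -26094), Mul(5862, Pow(Pow(-379, -1), -1))), -1) = Pow(Add(-58859, Mul(5862, Pow(Rational(-1, 379), -1))), -1) = Pow(Add(-58859, Mul(5862, -379)), -1) = Pow(Add(-58859, -2221698), -1) = Pow(-2280557, -1) = Rational(-1, 2280557)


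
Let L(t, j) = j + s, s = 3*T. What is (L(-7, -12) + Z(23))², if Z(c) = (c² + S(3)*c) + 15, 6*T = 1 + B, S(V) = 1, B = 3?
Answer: 310249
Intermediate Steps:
T = ⅔ (T = (1 + 3)/6 = (⅙)*4 = ⅔ ≈ 0.66667)
s = 2 (s = 3*(⅔) = 2)
L(t, j) = 2 + j (L(t, j) = j + 2 = 2 + j)
Z(c) = 15 + c + c² (Z(c) = (c² + 1*c) + 15 = (c² + c) + 15 = (c + c²) + 15 = 15 + c + c²)
(L(-7, -12) + Z(23))² = ((2 - 12) + (15 + 23 + 23²))² = (-10 + (15 + 23 + 529))² = (-10 + 567)² = 557² = 310249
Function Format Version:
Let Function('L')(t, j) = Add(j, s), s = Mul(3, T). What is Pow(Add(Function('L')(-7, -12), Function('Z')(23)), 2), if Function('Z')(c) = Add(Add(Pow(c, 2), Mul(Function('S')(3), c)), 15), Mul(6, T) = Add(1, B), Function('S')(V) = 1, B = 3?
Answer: 310249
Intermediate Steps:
T = Rational(2, 3) (T = Mul(Rational(1, 6), Add(1, 3)) = Mul(Rational(1, 6), 4) = Rational(2, 3) ≈ 0.66667)
s = 2 (s = Mul(3, Rational(2, 3)) = 2)
Function('L')(t, j) = Add(2, j) (Function('L')(t, j) = Add(j, 2) = Add(2, j))
Function('Z')(c) = Add(15, c, Pow(c, 2)) (Function('Z')(c) = Add(Add(Pow(c, 2), Mul(1, c)), 15) = Add(Add(Pow(c, 2), c), 15) = Add(Add(c, Pow(c, 2)), 15) = Add(15, c, Pow(c, 2)))
Pow(Add(Function('L')(-7, -12), Function('Z')(23)), 2) = Pow(Add(Add(2, -12), Add(15, 23, Pow(23, 2))), 2) = Pow(Add(-10, Add(15, 23, 529)), 2) = Pow(Add(-10, 567), 2) = Pow(557, 2) = 310249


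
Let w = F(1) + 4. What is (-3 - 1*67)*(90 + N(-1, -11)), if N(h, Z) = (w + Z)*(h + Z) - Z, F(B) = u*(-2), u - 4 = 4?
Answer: -26390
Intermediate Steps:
u = 8 (u = 4 + 4 = 8)
F(B) = -16 (F(B) = 8*(-2) = -16)
w = -12 (w = -16 + 4 = -12)
N(h, Z) = -Z + (-12 + Z)*(Z + h) (N(h, Z) = (-12 + Z)*(h + Z) - Z = (-12 + Z)*(Z + h) - Z = -Z + (-12 + Z)*(Z + h))
(-3 - 1*67)*(90 + N(-1, -11)) = (-3 - 1*67)*(90 + ((-11)**2 - 13*(-11) - 12*(-1) - 11*(-1))) = (-3 - 67)*(90 + (121 + 143 + 12 + 11)) = -70*(90 + 287) = -70*377 = -26390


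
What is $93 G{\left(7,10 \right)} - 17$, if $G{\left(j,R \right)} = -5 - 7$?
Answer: $-1133$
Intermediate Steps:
$G{\left(j,R \right)} = -12$ ($G{\left(j,R \right)} = -5 - 7 = -12$)
$93 G{\left(7,10 \right)} - 17 = 93 \left(-12\right) - 17 = -1116 - 17 = -1133$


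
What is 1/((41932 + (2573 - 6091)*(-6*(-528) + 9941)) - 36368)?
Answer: -1/46111898 ≈ -2.1686e-8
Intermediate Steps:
1/((41932 + (2573 - 6091)*(-6*(-528) + 9941)) - 36368) = 1/((41932 - 3518*(3168 + 9941)) - 36368) = 1/((41932 - 3518*13109) - 36368) = 1/((41932 - 46117462) - 36368) = 1/(-46075530 - 36368) = 1/(-46111898) = -1/46111898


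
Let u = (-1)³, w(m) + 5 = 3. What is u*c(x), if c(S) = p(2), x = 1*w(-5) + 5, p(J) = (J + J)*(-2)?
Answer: 8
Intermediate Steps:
p(J) = -4*J (p(J) = (2*J)*(-2) = -4*J)
w(m) = -2 (w(m) = -5 + 3 = -2)
x = 3 (x = 1*(-2) + 5 = -2 + 5 = 3)
c(S) = -8 (c(S) = -4*2 = -8)
u = -1
u*c(x) = -1*(-8) = 8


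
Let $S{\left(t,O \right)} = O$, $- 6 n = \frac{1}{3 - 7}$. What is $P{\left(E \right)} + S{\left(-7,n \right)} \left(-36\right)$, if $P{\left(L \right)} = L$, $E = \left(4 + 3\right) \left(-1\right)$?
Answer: $- \frac{17}{2} \approx -8.5$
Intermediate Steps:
$n = \frac{1}{24}$ ($n = - \frac{1}{6 \left(3 - 7\right)} = - \frac{1}{6 \left(-4\right)} = \left(- \frac{1}{6}\right) \left(- \frac{1}{4}\right) = \frac{1}{24} \approx 0.041667$)
$E = -7$ ($E = 7 \left(-1\right) = -7$)
$P{\left(E \right)} + S{\left(-7,n \right)} \left(-36\right) = -7 + \frac{1}{24} \left(-36\right) = -7 - \frac{3}{2} = - \frac{17}{2}$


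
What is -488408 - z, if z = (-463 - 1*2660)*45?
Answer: -347873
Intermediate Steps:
z = -140535 (z = (-463 - 2660)*45 = -3123*45 = -140535)
-488408 - z = -488408 - 1*(-140535) = -488408 + 140535 = -347873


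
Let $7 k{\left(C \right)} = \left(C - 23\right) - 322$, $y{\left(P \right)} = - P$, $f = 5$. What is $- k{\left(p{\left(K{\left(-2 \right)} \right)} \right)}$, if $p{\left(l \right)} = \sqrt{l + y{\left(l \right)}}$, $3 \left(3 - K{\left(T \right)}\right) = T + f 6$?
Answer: $\frac{345}{7} \approx 49.286$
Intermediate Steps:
$K{\left(T \right)} = -7 - \frac{T}{3}$ ($K{\left(T \right)} = 3 - \frac{T + 5 \cdot 6}{3} = 3 - \frac{T + 30}{3} = 3 - \frac{30 + T}{3} = 3 - \left(10 + \frac{T}{3}\right) = -7 - \frac{T}{3}$)
$p{\left(l \right)} = 0$ ($p{\left(l \right)} = \sqrt{l - l} = \sqrt{0} = 0$)
$k{\left(C \right)} = - \frac{345}{7} + \frac{C}{7}$ ($k{\left(C \right)} = \frac{\left(C - 23\right) - 322}{7} = \frac{\left(-23 + C\right) - 322}{7} = \frac{-345 + C}{7} = - \frac{345}{7} + \frac{C}{7}$)
$- k{\left(p{\left(K{\left(-2 \right)} \right)} \right)} = - (- \frac{345}{7} + \frac{1}{7} \cdot 0) = - (- \frac{345}{7} + 0) = \left(-1\right) \left(- \frac{345}{7}\right) = \frac{345}{7}$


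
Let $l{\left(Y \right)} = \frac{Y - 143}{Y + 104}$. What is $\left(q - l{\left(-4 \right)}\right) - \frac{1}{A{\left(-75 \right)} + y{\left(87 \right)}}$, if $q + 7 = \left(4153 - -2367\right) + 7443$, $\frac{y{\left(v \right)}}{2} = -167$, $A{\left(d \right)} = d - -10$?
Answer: $\frac{556903153}{39900} \approx 13957.0$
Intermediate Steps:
$A{\left(d \right)} = 10 + d$ ($A{\left(d \right)} = d + 10 = 10 + d$)
$y{\left(v \right)} = -334$ ($y{\left(v \right)} = 2 \left(-167\right) = -334$)
$l{\left(Y \right)} = \frac{-143 + Y}{104 + Y}$
$q = 13956$ ($q = -7 + \left(\left(4153 - -2367\right) + 7443\right) = -7 + \left(\left(4153 + 2367\right) + 7443\right) = -7 + \left(6520 + 7443\right) = -7 + 13963 = 13956$)
$\left(q - l{\left(-4 \right)}\right) - \frac{1}{A{\left(-75 \right)} + y{\left(87 \right)}} = \left(13956 - \frac{-143 - 4}{104 - 4}\right) - \frac{1}{\left(10 - 75\right) - 334} = \left(13956 - \frac{1}{100} \left(-147\right)\right) - \frac{1}{-65 - 334} = \left(13956 - \frac{1}{100} \left(-147\right)\right) - \frac{1}{-399} = \left(13956 - - \frac{147}{100}\right) - - \frac{1}{399} = \left(13956 + \frac{147}{100}\right) + \frac{1}{399} = \frac{1395747}{100} + \frac{1}{399} = \frac{556903153}{39900}$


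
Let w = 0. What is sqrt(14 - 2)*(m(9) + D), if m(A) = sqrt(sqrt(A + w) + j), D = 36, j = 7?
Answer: 2*sqrt(3)*(36 + sqrt(10)) ≈ 135.66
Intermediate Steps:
m(A) = sqrt(7 + sqrt(A)) (m(A) = sqrt(sqrt(A + 0) + 7) = sqrt(sqrt(A) + 7) = sqrt(7 + sqrt(A)))
sqrt(14 - 2)*(m(9) + D) = sqrt(14 - 2)*(sqrt(7 + sqrt(9)) + 36) = sqrt(12)*(sqrt(7 + 3) + 36) = (2*sqrt(3))*(sqrt(10) + 36) = (2*sqrt(3))*(36 + sqrt(10)) = 2*sqrt(3)*(36 + sqrt(10))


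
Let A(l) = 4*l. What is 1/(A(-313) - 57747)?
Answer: -1/58999 ≈ -1.6949e-5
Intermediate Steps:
1/(A(-313) - 57747) = 1/(4*(-313) - 57747) = 1/(-1252 - 57747) = 1/(-58999) = -1/58999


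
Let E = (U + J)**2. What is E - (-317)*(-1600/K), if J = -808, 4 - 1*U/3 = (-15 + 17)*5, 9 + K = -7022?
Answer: 4797589756/7031 ≈ 6.8235e+5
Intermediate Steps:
K = -7031 (K = -9 - 7022 = -7031)
U = -18 (U = 12 - 3*(-15 + 17)*5 = 12 - 6*5 = 12 - 3*10 = 12 - 30 = -18)
E = 682276 (E = (-18 - 808)**2 = (-826)**2 = 682276)
E - (-317)*(-1600/K) = 682276 - (-317)*(-1600/(-7031)) = 682276 - (-317)*(-1600*(-1/7031)) = 682276 - (-317)*1600/7031 = 682276 - 1*(-507200/7031) = 682276 + 507200/7031 = 4797589756/7031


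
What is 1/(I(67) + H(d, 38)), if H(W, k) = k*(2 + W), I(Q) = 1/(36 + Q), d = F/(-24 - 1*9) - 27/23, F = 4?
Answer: 78177/2094749 ≈ 0.037320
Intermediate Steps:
d = -983/759 (d = 4/(-24 - 1*9) - 27/23 = 4/(-24 - 9) - 27*1/23 = 4/(-33) - 27/23 = 4*(-1/33) - 27/23 = -4/33 - 27/23 = -983/759 ≈ -1.2951)
1/(I(67) + H(d, 38)) = 1/(1/(36 + 67) + 38*(2 - 983/759)) = 1/(1/103 + 38*(535/759)) = 1/(1/103 + 20330/759) = 1/(2094749/78177) = 78177/2094749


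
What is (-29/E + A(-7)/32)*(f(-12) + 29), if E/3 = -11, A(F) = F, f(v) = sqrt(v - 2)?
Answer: 20213/1056 + 697*I*sqrt(14)/1056 ≈ 19.141 + 2.4696*I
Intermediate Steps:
f(v) = sqrt(-2 + v)
E = -33 (E = 3*(-11) = -33)
(-29/E + A(-7)/32)*(f(-12) + 29) = (-29/(-33) - 7/32)*(sqrt(-2 - 12) + 29) = (-29*(-1/33) - 7*1/32)*(sqrt(-14) + 29) = (29/33 - 7/32)*(I*sqrt(14) + 29) = 697*(29 + I*sqrt(14))/1056 = 20213/1056 + 697*I*sqrt(14)/1056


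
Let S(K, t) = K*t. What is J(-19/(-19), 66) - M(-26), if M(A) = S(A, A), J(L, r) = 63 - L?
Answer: -614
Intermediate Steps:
M(A) = A² (M(A) = A*A = A²)
J(-19/(-19), 66) - M(-26) = (63 - (-19)/(-19)) - 1*(-26)² = (63 - (-19)*(-1)/19) - 1*676 = (63 - 1*1) - 676 = (63 - 1) - 676 = 62 - 676 = -614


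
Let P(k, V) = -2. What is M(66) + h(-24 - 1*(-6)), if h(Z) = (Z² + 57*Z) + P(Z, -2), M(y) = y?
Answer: -638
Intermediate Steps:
h(Z) = -2 + Z² + 57*Z (h(Z) = (Z² + 57*Z) - 2 = -2 + Z² + 57*Z)
M(66) + h(-24 - 1*(-6)) = 66 + (-2 + (-24 - 1*(-6))² + 57*(-24 - 1*(-6))) = 66 + (-2 + (-24 + 6)² + 57*(-24 + 6)) = 66 + (-2 + (-18)² + 57*(-18)) = 66 + (-2 + 324 - 1026) = 66 - 704 = -638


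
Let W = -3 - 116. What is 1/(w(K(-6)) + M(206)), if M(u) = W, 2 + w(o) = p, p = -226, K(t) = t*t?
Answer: -1/347 ≈ -0.0028818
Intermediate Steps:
K(t) = t²
w(o) = -228 (w(o) = -2 - 226 = -228)
W = -119
M(u) = -119
1/(w(K(-6)) + M(206)) = 1/(-228 - 119) = 1/(-347) = -1/347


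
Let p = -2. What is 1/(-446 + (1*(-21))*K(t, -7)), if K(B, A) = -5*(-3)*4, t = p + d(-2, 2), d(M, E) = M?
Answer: -1/1706 ≈ -0.00058617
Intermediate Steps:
t = -4 (t = -2 - 2 = -4)
K(B, A) = 60 (K(B, A) = 15*4 = 60)
1/(-446 + (1*(-21))*K(t, -7)) = 1/(-446 + (1*(-21))*60) = 1/(-446 - 21*60) = 1/(-446 - 1260) = 1/(-1706) = -1/1706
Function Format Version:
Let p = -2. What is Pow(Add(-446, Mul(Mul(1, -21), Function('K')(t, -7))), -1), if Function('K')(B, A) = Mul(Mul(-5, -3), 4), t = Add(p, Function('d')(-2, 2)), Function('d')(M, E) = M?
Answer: Rational(-1, 1706) ≈ -0.00058617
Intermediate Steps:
t = -4 (t = Add(-2, -2) = -4)
Function('K')(B, A) = 60 (Function('K')(B, A) = Mul(15, 4) = 60)
Pow(Add(-446, Mul(Mul(1, -21), Function('K')(t, -7))), -1) = Pow(Add(-446, Mul(Mul(1, -21), 60)), -1) = Pow(Add(-446, Mul(-21, 60)), -1) = Pow(Add(-446, -1260), -1) = Pow(-1706, -1) = Rational(-1, 1706)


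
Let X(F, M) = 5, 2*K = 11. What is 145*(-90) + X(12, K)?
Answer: -13045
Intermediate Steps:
K = 11/2 (K = (½)*11 = 11/2 ≈ 5.5000)
145*(-90) + X(12, K) = 145*(-90) + 5 = -13050 + 5 = -13045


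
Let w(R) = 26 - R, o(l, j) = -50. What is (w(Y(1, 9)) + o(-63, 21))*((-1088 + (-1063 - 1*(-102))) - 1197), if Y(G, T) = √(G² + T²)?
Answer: 77904 + 3246*√82 ≈ 1.0730e+5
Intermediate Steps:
(w(Y(1, 9)) + o(-63, 21))*((-1088 + (-1063 - 1*(-102))) - 1197) = ((26 - √(1² + 9²)) - 50)*((-1088 + (-1063 - 1*(-102))) - 1197) = ((26 - √(1 + 81)) - 50)*((-1088 + (-1063 + 102)) - 1197) = ((26 - √82) - 50)*((-1088 - 961) - 1197) = (-24 - √82)*(-2049 - 1197) = (-24 - √82)*(-3246) = 77904 + 3246*√82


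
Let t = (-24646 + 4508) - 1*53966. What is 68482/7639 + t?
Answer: -566011974/7639 ≈ -74095.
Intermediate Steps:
t = -74104 (t = -20138 - 53966 = -74104)
68482/7639 + t = 68482/7639 - 74104 = -566011974/7639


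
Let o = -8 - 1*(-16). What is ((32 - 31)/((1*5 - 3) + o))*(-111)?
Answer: -111/10 ≈ -11.100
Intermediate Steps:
o = 8 (o = -8 + 16 = 8)
((32 - 31)/((1*5 - 3) + o))*(-111) = ((32 - 31)/((1*5 - 3) + 8))*(-111) = (1/((5 - 3) + 8))*(-111) = (1/(2 + 8))*(-111) = (1/10)*(-111) = (1*(⅒))*(-111) = (⅒)*(-111) = -111/10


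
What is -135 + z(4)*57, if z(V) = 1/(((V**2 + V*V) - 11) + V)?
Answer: -3318/25 ≈ -132.72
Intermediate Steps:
z(V) = 1/(-11 + V + 2*V**2) (z(V) = 1/(((V**2 + V**2) - 11) + V) = 1/((2*V**2 - 11) + V) = 1/((-11 + 2*V**2) + V) = 1/(-11 + V + 2*V**2))
-135 + z(4)*57 = -135 + 57/(-11 + 4 + 2*4**2) = -135 + 57/(-11 + 4 + 2*16) = -135 + 57/(-11 + 4 + 32) = -135 + 57/25 = -3318/25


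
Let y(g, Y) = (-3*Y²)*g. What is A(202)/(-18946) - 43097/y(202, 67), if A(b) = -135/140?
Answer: 11467945177/721552271496 ≈ 0.015893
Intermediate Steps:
y(g, Y) = -3*g*Y²
A(b) = -27/28 (A(b) = -135*1/140 = -27/28)
A(202)/(-18946) - 43097/y(202, 67) = -27/28/(-18946) - 43097/((-3*202*67²)) = -27/28*(-1/18946) - 43097/((-3*202*4489)) = 27/530488 - 43097/(-2720334) = 27/530488 - 43097*(-1/2720334) = 27/530488 + 43097/2720334 = 11467945177/721552271496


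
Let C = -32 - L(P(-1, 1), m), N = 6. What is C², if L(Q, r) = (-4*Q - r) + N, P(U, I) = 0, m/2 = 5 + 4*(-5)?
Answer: 4624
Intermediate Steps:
m = -30 (m = 2*(5 + 4*(-5)) = 2*(5 - 20) = 2*(-15) = -30)
L(Q, r) = 6 - r - 4*Q (L(Q, r) = (-4*Q - r) + 6 = (-r - 4*Q) + 6 = 6 - r - 4*Q)
C = -68 (C = -32 - (6 - 1*(-30) - 4*0) = -32 - (6 + 30 + 0) = -32 - 1*36 = -32 - 36 = -68)
C² = (-68)² = 4624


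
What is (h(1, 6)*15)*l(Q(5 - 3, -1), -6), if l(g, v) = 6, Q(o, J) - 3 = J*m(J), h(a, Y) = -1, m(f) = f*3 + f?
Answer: -90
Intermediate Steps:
m(f) = 4*f (m(f) = 3*f + f = 4*f)
Q(o, J) = 3 + 4*J² (Q(o, J) = 3 + J*(4*J) = 3 + 4*J²)
(h(1, 6)*15)*l(Q(5 - 3, -1), -6) = -1*15*6 = -15*6 = -90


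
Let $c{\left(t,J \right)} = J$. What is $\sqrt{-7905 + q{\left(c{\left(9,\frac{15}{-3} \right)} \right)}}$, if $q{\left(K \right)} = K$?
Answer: $i \sqrt{7910} \approx 88.938 i$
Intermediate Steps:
$\sqrt{-7905 + q{\left(c{\left(9,\frac{15}{-3} \right)} \right)}} = \sqrt{-7905 + \frac{15}{-3}} = \sqrt{-7905 + 15 \left(- \frac{1}{3}\right)} = \sqrt{-7905 - 5} = \sqrt{-7910} = i \sqrt{7910}$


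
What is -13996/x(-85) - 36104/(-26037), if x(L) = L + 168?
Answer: -361417220/2161071 ≈ -167.24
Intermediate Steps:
x(L) = 168 + L
-13996/x(-85) - 36104/(-26037) = -13996/(168 - 85) - 36104/(-26037) = -13996/83 - 36104*(-1/26037) = -13996*1/83 + 36104/26037 = -13996/83 + 36104/26037 = -361417220/2161071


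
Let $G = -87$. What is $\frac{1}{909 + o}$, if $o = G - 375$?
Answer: $\frac{1}{447} \approx 0.0022371$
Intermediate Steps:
$o = -462$ ($o = -87 - 375 = -462$)
$\frac{1}{909 + o} = \frac{1}{909 - 462} = \frac{1}{447}$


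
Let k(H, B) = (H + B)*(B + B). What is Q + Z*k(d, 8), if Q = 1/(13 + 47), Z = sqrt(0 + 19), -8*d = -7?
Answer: 1/60 + 142*sqrt(19) ≈ 618.98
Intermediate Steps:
d = 7/8 (d = -1/8*(-7) = 7/8 ≈ 0.87500)
Z = sqrt(19) ≈ 4.3589
k(H, B) = 2*B*(B + H) (k(H, B) = (B + H)*(2*B) = 2*B*(B + H))
Q = 1/60 ≈ 0.016667
Q + Z*k(d, 8) = 1/60 + sqrt(19)*(2*8*(8 + 7/8)) = 1/60 + sqrt(19)*(2*8*(71/8)) = 1/60 + sqrt(19)*142 = 1/60 + 142*sqrt(19)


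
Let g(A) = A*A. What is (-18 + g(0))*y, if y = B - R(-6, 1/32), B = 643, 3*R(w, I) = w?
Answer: -11610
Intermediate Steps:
R(w, I) = w/3
g(A) = A²
y = 645 (y = 643 - (-6)/3 = 643 - 1*(-2) = 643 + 2 = 645)
(-18 + g(0))*y = (-18 + 0²)*645 = (-18 + 0)*645 = -18*645 = -11610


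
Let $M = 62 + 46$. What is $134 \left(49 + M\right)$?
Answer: $21038$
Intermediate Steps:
$M = 108$
$134 \left(49 + M\right) = 134 \left(49 + 108\right) = 134 \cdot 157 = 21038$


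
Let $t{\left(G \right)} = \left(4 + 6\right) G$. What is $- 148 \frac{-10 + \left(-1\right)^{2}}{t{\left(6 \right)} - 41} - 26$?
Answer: $\frac{838}{19} \approx 44.105$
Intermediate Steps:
$t{\left(G \right)} = 10 G$
$- 148 \frac{-10 + \left(-1\right)^{2}}{t{\left(6 \right)} - 41} - 26 = - 148 \frac{-10 + \left(-1\right)^{2}}{10 \cdot 6 - 41} - 26 = - 148 \frac{-10 + 1}{60 - 41} - 26 = - 148 \left(- \frac{9}{19}\right) - 26 = - 148 \left(\left(-9\right) \frac{1}{19}\right) - 26 = \left(-148\right) \left(- \frac{9}{19}\right) - 26 = \frac{1332}{19} - 26 = \frac{838}{19}$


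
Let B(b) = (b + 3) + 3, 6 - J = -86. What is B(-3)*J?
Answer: 276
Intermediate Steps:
J = 92 (J = 6 - 1*(-86) = 6 + 86 = 92)
B(b) = 6 + b (B(b) = (3 + b) + 3 = 6 + b)
B(-3)*J = (6 - 3)*92 = 3*92 = 276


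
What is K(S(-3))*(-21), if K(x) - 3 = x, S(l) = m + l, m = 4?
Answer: -84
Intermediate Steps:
S(l) = 4 + l
K(x) = 3 + x
K(S(-3))*(-21) = (3 + (4 - 3))*(-21) = (3 + 1)*(-21) = 4*(-21) = -84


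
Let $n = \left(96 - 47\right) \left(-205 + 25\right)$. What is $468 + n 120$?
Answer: $-1057932$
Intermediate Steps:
$n = -8820$ ($n = 49 \left(-180\right) = -8820$)
$468 + n 120 = 468 - 1058400 = -1057932$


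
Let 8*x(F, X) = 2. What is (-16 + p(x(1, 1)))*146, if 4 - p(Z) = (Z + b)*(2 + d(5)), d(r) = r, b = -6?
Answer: 8249/2 ≈ 4124.5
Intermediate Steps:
x(F, X) = ¼ (x(F, X) = (⅛)*2 = ¼)
p(Z) = 46 - 7*Z (p(Z) = 4 - (Z - 6)*(2 + 5) = 4 - (-6 + Z)*7 = 4 - (-42 + 7*Z) = 4 + (42 - 7*Z) = 46 - 7*Z)
(-16 + p(x(1, 1)))*146 = (-16 + (46 - 7*¼))*146 = (-16 + (46 - 7/4))*146 = (-16 + 177/4)*146 = (113/4)*146 = 8249/2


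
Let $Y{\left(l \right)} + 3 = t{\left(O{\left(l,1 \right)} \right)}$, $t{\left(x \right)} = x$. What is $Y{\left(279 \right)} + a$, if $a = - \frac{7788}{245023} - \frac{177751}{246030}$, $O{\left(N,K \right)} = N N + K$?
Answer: $\frac{4692323644255997}{60283008690} \approx 77838.0$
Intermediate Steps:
$O{\left(N,K \right)} = K + N^{2}$ ($O{\left(N,K \right)} = N^{2} + K = K + N^{2}$)
$Y{\left(l \right)} = -2 + l^{2}$ ($Y{\left(l \right)} = -3 + \left(1 + l^{2}\right) = -2 + l^{2}$)
$a = - \frac{45469164913}{60283008690}$ ($a = \left(-7788\right) \frac{1}{245023} - \frac{177751}{246030} = - \frac{7788}{245023} - \frac{177751}{246030} = - \frac{45469164913}{60283008690} \approx -0.75426$)
$Y{\left(279 \right)} + a = \left(-2 + 279^{2}\right) - \frac{45469164913}{60283008690} = \left(-2 + 77841\right) - \frac{45469164913}{60283008690} = 77839 - \frac{45469164913}{60283008690} = \frac{4692323644255997}{60283008690}$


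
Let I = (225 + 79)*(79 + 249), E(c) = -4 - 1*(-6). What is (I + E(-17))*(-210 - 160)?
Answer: -36894180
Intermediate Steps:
E(c) = 2 (E(c) = -4 + 6 = 2)
I = 99712 (I = 304*328 = 99712)
(I + E(-17))*(-210 - 160) = (99712 + 2)*(-210 - 160) = 99714*(-370) = -36894180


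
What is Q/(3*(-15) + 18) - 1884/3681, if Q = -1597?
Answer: 647521/11043 ≈ 58.636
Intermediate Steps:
Q/(3*(-15) + 18) - 1884/3681 = -1597/(3*(-15) + 18) - 1884/3681 = -1597/(-45 + 18) - 1884*1/3681 = -1597/(-27) - 628/1227 = -1597*(-1/27) - 628/1227 = 1597/27 - 628/1227 = 647521/11043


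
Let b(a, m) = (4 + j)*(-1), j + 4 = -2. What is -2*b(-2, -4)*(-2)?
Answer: 8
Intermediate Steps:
j = -6 (j = -4 - 2 = -6)
b(a, m) = 2 (b(a, m) = (4 - 6)*(-1) = -2*(-1) = 2)
-2*b(-2, -4)*(-2) = -2*2*(-2) = -4*(-2) = 8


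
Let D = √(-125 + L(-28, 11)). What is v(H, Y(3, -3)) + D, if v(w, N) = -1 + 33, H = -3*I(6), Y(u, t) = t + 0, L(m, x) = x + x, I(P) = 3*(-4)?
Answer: 32 + I*√103 ≈ 32.0 + 10.149*I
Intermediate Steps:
I(P) = -12
L(m, x) = 2*x
Y(u, t) = t
H = 36 (H = -3*(-12) = 36)
v(w, N) = 32
D = I*√103 (D = √(-125 + 2*11) = √(-125 + 22) = √(-103) = I*√103 ≈ 10.149*I)
v(H, Y(3, -3)) + D = 32 + I*√103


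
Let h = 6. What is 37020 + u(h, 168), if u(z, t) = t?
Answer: 37188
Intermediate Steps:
37020 + u(h, 168) = 37020 + 168 = 37188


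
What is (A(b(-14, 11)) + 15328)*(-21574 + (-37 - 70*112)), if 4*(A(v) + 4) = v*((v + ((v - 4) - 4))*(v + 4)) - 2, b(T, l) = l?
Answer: -468300351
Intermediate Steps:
A(v) = -9/2 + v*(-8 + 2*v)*(4 + v)/4 (A(v) = -4 + (v*((v + ((v - 4) - 4))*(v + 4)) - 2)/4 = -4 + (v*((v + ((-4 + v) - 4))*(4 + v)) - 2)/4 = -4 + (v*((v + (-8 + v))*(4 + v)) - 2)/4 = -4 + (v*((-8 + 2*v)*(4 + v)) - 2)/4 = -4 + (v*(-8 + 2*v)*(4 + v) - 2)/4 = -4 + (-2 + v*(-8 + 2*v)*(4 + v))/4 = -4 + (-½ + v*(-8 + 2*v)*(4 + v)/4) = -9/2 + v*(-8 + 2*v)*(4 + v)/4)
(A(b(-14, 11)) + 15328)*(-21574 + (-37 - 70*112)) = ((-9/2 + (½)*11³ - 8*11) + 15328)*(-21574 + (-37 - 70*112)) = ((-9/2 + (½)*1331 - 88) + 15328)*(-21574 + (-37 - 7840)) = ((-9/2 + 1331/2 - 88) + 15328)*(-21574 - 7877) = (573 + 15328)*(-29451) = 15901*(-29451) = -468300351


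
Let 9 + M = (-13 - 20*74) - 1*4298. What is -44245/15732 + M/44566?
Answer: -1031534135/350556156 ≈ -2.9426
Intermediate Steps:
M = -5800 (M = -9 + ((-13 - 20*74) - 1*4298) = -9 + ((-13 - 1480) - 4298) = -9 + (-1493 - 4298) = -9 - 5791 = -5800)
-44245/15732 + M/44566 = -44245/15732 - 5800/44566 = -44245*1/15732 - 5800*1/44566 = -44245/15732 - 2900/22283 = -1031534135/350556156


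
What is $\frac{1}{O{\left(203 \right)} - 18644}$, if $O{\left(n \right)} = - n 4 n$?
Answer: $- \frac{1}{183480} \approx -5.4502 \cdot 10^{-6}$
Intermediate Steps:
$O{\left(n \right)} = - 4 n^{2}$ ($O{\left(n \right)} = - 4 n n = - 4 n^{2}$)
$\frac{1}{O{\left(203 \right)} - 18644} = \frac{1}{- 4 \cdot 203^{2} - 18644} = \frac{1}{\left(-4\right) 41209 - 18644} = \frac{1}{-164836 - 18644} = \frac{1}{-183480} = - \frac{1}{183480}$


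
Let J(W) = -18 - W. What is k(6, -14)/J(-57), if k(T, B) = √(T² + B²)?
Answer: 2*√58/39 ≈ 0.39055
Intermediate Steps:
k(T, B) = √(B² + T²)
k(6, -14)/J(-57) = √((-14)² + 6²)/(-18 - 1*(-57)) = √(196 + 36)/(-18 + 57) = √232/39 = (2*√58)*(1/39) = 2*√58/39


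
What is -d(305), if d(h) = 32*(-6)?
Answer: 192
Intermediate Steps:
d(h) = -192
-d(305) = -1*(-192) = 192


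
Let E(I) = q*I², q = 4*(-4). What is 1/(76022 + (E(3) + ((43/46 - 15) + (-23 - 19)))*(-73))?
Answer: 46/4168831 ≈ 1.1034e-5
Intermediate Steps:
q = -16
E(I) = -16*I²
1/(76022 + (E(3) + ((43/46 - 15) + (-23 - 19)))*(-73)) = 1/(76022 + (-16*3² + ((43/46 - 15) + (-23 - 19)))*(-73)) = 1/(76022 + (-16*9 + ((43*(1/46) - 15) - 42))*(-73)) = 1/(76022 + (-144 + ((43/46 - 15) - 42))*(-73)) = 1/(76022 + (-144 + (-647/46 - 42))*(-73)) = 1/(76022 + (-144 - 2579/46)*(-73)) = 1/(76022 - 9203/46*(-73)) = 1/(76022 + 671819/46) = 1/(4168831/46) = 46/4168831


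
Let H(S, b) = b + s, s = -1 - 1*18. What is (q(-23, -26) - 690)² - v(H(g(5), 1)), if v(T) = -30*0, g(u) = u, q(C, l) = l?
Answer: 512656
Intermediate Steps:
s = -19 (s = -1 - 18 = -19)
H(S, b) = -19 + b (H(S, b) = b - 19 = -19 + b)
v(T) = 0
(q(-23, -26) - 690)² - v(H(g(5), 1)) = (-26 - 690)² - 1*0 = (-716)² + 0 = 512656 + 0 = 512656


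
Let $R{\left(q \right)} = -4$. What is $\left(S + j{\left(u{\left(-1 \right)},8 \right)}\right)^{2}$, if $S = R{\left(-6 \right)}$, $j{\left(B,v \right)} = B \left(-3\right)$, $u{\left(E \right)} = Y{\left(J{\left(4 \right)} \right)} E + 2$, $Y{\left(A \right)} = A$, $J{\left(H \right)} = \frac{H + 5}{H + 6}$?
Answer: $\frac{5329}{100} \approx 53.29$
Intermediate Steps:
$J{\left(H \right)} = \frac{5 + H}{6 + H}$
$u{\left(E \right)} = 2 + \frac{9 E}{10}$ ($u{\left(E \right)} = \frac{5 + 4}{6 + 4} E + 2 = \frac{1}{10} \cdot 9 E + 2 = \frac{9 E}{10} + 2 = 2 + \frac{9 E}{10}$)
$j{\left(B,v \right)} = - 3 B$
$S = -4$
$\left(S + j{\left(u{\left(-1 \right)},8 \right)}\right)^{2} = \left(-4 - 3 \left(2 + \frac{9}{10} \left(-1\right)\right)\right)^{2} = \left(-4 - 3 \left(2 - \frac{9}{10}\right)\right)^{2} = \left(-4 - \frac{33}{10}\right)^{2} = \left(- \frac{73}{10}\right)^{2} = \frac{5329}{100}$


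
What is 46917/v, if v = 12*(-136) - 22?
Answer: -46917/1654 ≈ -28.366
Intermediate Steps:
v = -1654 (v = -1632 - 22 = -1654)
46917/v = 46917/(-1654) = 46917*(-1/1654) = -46917/1654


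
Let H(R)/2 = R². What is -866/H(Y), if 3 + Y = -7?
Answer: -433/100 ≈ -4.3300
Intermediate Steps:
Y = -10 (Y = -3 - 7 = -10)
H(R) = 2*R²
-866/H(Y) = -866/(2*(-10)²) = -866/(2*100) = -866/200 = -866*1/200 = -433/100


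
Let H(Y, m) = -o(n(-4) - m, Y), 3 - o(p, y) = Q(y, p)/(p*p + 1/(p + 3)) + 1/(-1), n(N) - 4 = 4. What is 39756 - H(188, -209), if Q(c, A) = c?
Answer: 411896899200/10359581 ≈ 39760.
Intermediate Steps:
n(N) = 8 (n(N) = 4 + 4 = 8)
o(p, y) = 4 - y/(p² + 1/(3 + p)) (o(p, y) = 3 - (y/(p*p + 1/(p + 3)) + 1/(-1)) = 3 - (y/(p² + 1/(3 + p)) + 1*(-1)) = 3 - (y/(p² + 1/(3 + p)) - 1) = 3 - (-1 + y/(p² + 1/(3 + p))) = 3 + (1 - y/(p² + 1/(3 + p))) = 4 - y/(p² + 1/(3 + p)))
H(Y, m) = -(4 - 3*Y + 4*(8 - m)³ + 12*(8 - m)² - Y*(8 - m))/(1 + (8 - m)³ + 3*(8 - m)²) (H(Y, m) = -(4 - 3*Y + 4*(8 - m)³ + 12*(8 - m)² - (8 - m)*Y)/(1 + (8 - m)³ + 3*(8 - m)²) = -(4 - 3*Y + 4*(8 - m)³ + 12*(8 - m)² - Y*(8 - m))/(1 + (8 - m)³ + 3*(8 - m)²))
39756 - H(188, -209) = 39756 - (2820 - 960*(-209) - 11*188 - 4*(-209)³ + 108*(-209)² + 188*(-209))/(-705 + (-209)³ - 27*(-209)² + 240*(-209)) = 39756 - (2820 + 200640 - 2068 - 4*(-9129329) + 108*43681 - 39292)/(-705 - 9129329 - 27*43681 - 50160) = 39756 - (2820 + 200640 - 2068 + 36517316 + 4717548 - 39292)/(-705 - 9129329 - 1179387 - 50160) = 39756 - 41396964/(-10359581) = 39756 - (-1)*41396964/10359581 = 39756 - 1*(-41396964/10359581) = 39756 + 41396964/10359581 = 411896899200/10359581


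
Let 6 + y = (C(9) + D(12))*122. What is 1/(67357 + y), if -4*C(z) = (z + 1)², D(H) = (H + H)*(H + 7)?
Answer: 1/119933 ≈ 8.3380e-6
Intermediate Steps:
D(H) = 2*H*(7 + H) (D(H) = (2*H)*(7 + H) = 2*H*(7 + H))
C(z) = -(1 + z)²/4 (C(z) = -(z + 1)²/4 = -(1 + z)²/4)
y = 52576 (y = -6 + (-(1 + 9)²/4 + 2*12*(7 + 12))*122 = -6 + (-¼*10² + 2*12*19)*122 = -6 + (-¼*100 + 456)*122 = -6 + (-25 + 456)*122 = -6 + 431*122 = -6 + 52582 = 52576)
1/(67357 + y) = 1/(67357 + 52576) = 1/119933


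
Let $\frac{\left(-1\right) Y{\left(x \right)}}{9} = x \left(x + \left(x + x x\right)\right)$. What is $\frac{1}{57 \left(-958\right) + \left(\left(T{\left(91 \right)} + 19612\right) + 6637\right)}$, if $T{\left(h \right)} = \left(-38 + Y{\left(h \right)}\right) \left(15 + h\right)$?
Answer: $- \frac{1}{734739267} \approx -1.361 \cdot 10^{-9}$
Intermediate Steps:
$Y{\left(x \right)} = - 9 x \left(x^{2} + 2 x\right)$ ($Y{\left(x \right)} = - 9 x \left(x + \left(x + x x\right)\right) = - 9 x \left(x + \left(x + x^{2}\right)\right) = - 9 x \left(x^{2} + 2 x\right)$)
$T{\left(h \right)} = \left(-38 + 9 h^{2} \left(-2 - h\right)\right) \left(15 + h\right)$
$\frac{1}{57 \left(-958\right) + \left(\left(T{\left(91 \right)} + 19612\right) + 6637\right)} = \frac{1}{57 \left(-958\right) + \left(\left(\left(-570 - 270 \cdot 91^{2} - 153 \cdot 91^{3} - 3458 - 9 \cdot 91^{4}\right) + 19612\right) + 6637\right)} = \frac{1}{-54606 + \left(\left(\left(-570 - 2235870 - 115296363 - 3458 - 617174649\right) + 19612\right) + 6637\right)} = \frac{1}{-54606 + \left(\left(-734710910 + 19612\right) + 6637\right)} = \frac{1}{-54606 + \left(-734691298 + 6637\right)} = \frac{1}{-54606 - 734684661} = \frac{1}{-734739267} = - \frac{1}{734739267}$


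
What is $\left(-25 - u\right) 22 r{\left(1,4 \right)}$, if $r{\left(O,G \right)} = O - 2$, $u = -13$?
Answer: $264$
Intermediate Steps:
$r{\left(O,G \right)} = -2 + O$ ($r{\left(O,G \right)} = O - 2 = -2 + O$)
$\left(-25 - u\right) 22 r{\left(1,4 \right)} = \left(-25 - -13\right) 22 \left(-2 + 1\right) = \left(-25 + 13\right) 22 \left(-1\right) = \left(-12\right) 22 \left(-1\right) = \left(-264\right) \left(-1\right) = 264$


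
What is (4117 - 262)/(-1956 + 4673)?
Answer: 3855/2717 ≈ 1.4188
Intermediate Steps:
(4117 - 262)/(-1956 + 4673) = 3855/2717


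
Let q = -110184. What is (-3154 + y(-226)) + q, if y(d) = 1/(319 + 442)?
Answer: -86250217/761 ≈ -1.1334e+5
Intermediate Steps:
y(d) = 1/761
(-3154 + y(-226)) + q = (-3154 + 1/761) - 110184 = -2400193/761 - 110184 = -86250217/761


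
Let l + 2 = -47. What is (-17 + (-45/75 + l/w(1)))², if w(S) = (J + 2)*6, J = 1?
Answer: 3345241/8100 ≈ 412.99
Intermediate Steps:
l = -49 (l = -2 - 47 = -49)
w(S) = 18 (w(S) = (1 + 2)*6 = 3*6 = 18)
(-17 + (-45/75 + l/w(1)))² = (-17 + (-45/75 - 49/18))² = (-17 + (-45*1/75 - 49*1/18))² = (-17 + (-⅗ - 49/18))² = (-17 - 299/90)² = (-1829/90)² = 3345241/8100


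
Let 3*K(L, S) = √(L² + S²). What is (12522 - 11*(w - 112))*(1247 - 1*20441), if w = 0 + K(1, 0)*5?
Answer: -263642386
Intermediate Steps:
K(L, S) = √(L² + S²)/3
w = 5/3 (w = 0 + (√(1² + 0²)/3)*5 = 0 + (√(1 + 0)/3)*5 = 0 + (√1/3)*5 = 0 + ((⅓)*1)*5 = 0 + (⅓)*5 = 0 + 5/3 = 5/3 ≈ 1.6667)
(12522 - 11*(w - 112))*(1247 - 1*20441) = (12522 - 11*(5/3 - 112))*(1247 - 1*20441) = (12522 - 11*(-331/3))*(1247 - 20441) = (12522 + 3641/3)*(-19194) = (41207/3)*(-19194) = -263642386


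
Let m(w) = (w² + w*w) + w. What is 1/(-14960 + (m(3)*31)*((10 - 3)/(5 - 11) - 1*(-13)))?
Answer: -2/14513 ≈ -0.00013781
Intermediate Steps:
m(w) = w + 2*w² (m(w) = (w² + w²) + w = 2*w² + w = w + 2*w²)
1/(-14960 + (m(3)*31)*((10 - 3)/(5 - 11) - 1*(-13))) = 1/(-14960 + ((3*(1 + 2*3))*31)*((10 - 3)/(5 - 11) - 1*(-13))) = 1/(-14960 + ((3*(1 + 6))*31)*(7/(-6) + 13)) = 1/(-14960 + ((3*7)*31)*(7*(-⅙) + 13)) = 1/(-14960 + (21*31)*(-7/6 + 13)) = 1/(-14960 + 651*(71/6)) = 1/(-14960 + 15407/2) = 1/(-14513/2) = -2/14513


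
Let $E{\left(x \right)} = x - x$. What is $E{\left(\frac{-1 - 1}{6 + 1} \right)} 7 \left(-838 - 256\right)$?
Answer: $0$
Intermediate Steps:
$E{\left(x \right)} = 0$
$E{\left(\frac{-1 - 1}{6 + 1} \right)} 7 \left(-838 - 256\right) = 0 \cdot 7 \left(-838 - 256\right) = 0 \left(-1094\right) = 0$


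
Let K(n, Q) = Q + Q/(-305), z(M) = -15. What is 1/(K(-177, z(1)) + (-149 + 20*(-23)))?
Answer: -61/38061 ≈ -0.0016027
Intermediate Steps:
K(n, Q) = 304*Q/305 (K(n, Q) = Q + Q*(-1/305) = Q - Q/305 = 304*Q/305)
1/(K(-177, z(1)) + (-149 + 20*(-23))) = 1/((304/305)*(-15) + (-149 + 20*(-23))) = 1/(-912/61 + (-149 - 460)) = 1/(-912/61 - 609) = 1/(-38061/61) = -61/38061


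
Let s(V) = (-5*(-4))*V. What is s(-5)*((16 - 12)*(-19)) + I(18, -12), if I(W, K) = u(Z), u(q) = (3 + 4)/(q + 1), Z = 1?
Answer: 15207/2 ≈ 7603.5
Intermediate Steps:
u(q) = 7/(1 + q)
I(W, K) = 7/2 (I(W, K) = 7/(1 + 1) = 7/2)
s(V) = 20*V
s(-5)*((16 - 12)*(-19)) + I(18, -12) = (20*(-5))*((16 - 12)*(-19)) + 7/2 = -400*(-19) + 7/2 = -100*(-76) + 7/2 = 7600 + 7/2 = 15207/2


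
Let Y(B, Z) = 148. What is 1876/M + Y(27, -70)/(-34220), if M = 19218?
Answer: 7669057/82204995 ≈ 0.093292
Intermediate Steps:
1876/M + Y(27, -70)/(-34220) = 1876/19218 + 148/(-34220) = 1876*(1/19218) + 148*(-1/34220) = 938/9609 - 37/8555 = 7669057/82204995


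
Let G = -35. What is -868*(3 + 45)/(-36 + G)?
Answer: 41664/71 ≈ 586.82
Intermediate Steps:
-868*(3 + 45)/(-36 + G) = -868*(3 + 45)/(-36 - 35) = -41664/(-71) = -41664*(-1)/71 = -868*(-48/71) = 41664/71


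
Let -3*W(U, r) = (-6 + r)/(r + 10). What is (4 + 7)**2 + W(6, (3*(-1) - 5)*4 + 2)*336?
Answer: -403/5 ≈ -80.600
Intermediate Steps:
W(U, r) = -(-6 + r)/(3*(10 + r)) (W(U, r) = -(-6 + r)/(3*(r + 10)) = -(-6 + r)/(3*(10 + r)))
(4 + 7)**2 + W(6, (3*(-1) - 5)*4 + 2)*336 = (4 + 7)**2 + ((6 - ((3*(-1) - 5)*4 + 2))/(3*(10 + ((3*(-1) - 5)*4 + 2))))*336 = 11**2 + ((6 - ((-3 - 5)*4 + 2))/(3*(10 + ((-3 - 5)*4 + 2))))*336 = 121 + ((6 - (-8*4 + 2))/(3*(10 + (-8*4 + 2))))*336 = 121 + ((6 - (-32 + 2))/(3*(10 + (-32 + 2))))*336 = 121 + ((6 - 1*(-30))/(3*(10 - 30)))*336 = 121 + ((1/3)*(6 + 30)/(-20))*336 = 121 + ((1/3)*(-1/20)*36)*336 = 121 - 3/5*336 = 121 - 1008/5 = -403/5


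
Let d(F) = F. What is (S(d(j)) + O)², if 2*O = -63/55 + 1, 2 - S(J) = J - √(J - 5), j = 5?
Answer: 28561/3025 ≈ 9.4417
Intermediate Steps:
S(J) = 2 + √(-5 + J) - J (S(J) = 2 - (J - √(J - 5)) = 2 - (J - √(-5 + J)) = 2 + (√(-5 + J) - J) = 2 + √(-5 + J) - J)
O = -4/55 (O = (-63/55 + 1)/2 = (½)*(-8/55) = -4/55 ≈ -0.072727)
(S(d(j)) + O)² = ((2 + √(-5 + 5) - 1*5) - 4/55)² = ((2 + √0 - 5) - 4/55)² = ((2 + 0 - 5) - 4/55)² = (-3 - 4/55)² = (-169/55)² = 28561/3025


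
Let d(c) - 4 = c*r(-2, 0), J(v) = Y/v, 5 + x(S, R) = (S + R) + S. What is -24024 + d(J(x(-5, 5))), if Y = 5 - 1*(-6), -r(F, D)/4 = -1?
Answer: -120122/5 ≈ -24024.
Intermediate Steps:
r(F, D) = 4 (r(F, D) = -4*(-1) = 4)
Y = 11 (Y = 5 + 6 = 11)
x(S, R) = -5 + R + 2*S (x(S, R) = -5 + ((S + R) + S) = -5 + ((R + S) + S) = -5 + (R + 2*S) = -5 + R + 2*S)
J(v) = 11/v
d(c) = 4 + 4*c (d(c) = 4 + c*4 = 4 + 4*c)
-24024 + d(J(x(-5, 5))) = -24024 + (4 + 4*(11/(-5 + 5 + 2*(-5)))) = -24024 + (4 + 4*(11/(-5 + 5 - 10))) = -24024 + (4 + 4*(11/(-10))) = -24024 + (4 + 4*(11*(-⅒))) = -24024 + (4 + 4*(-11/10)) = -24024 + (4 - 22/5) = -24024 - ⅖ = -120122/5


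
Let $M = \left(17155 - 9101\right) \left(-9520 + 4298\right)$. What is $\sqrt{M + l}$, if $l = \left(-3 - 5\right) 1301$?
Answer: $2 i \sqrt{10517099} \approx 6486.0 i$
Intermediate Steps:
$l = -10408$ ($l = \left(-8\right) 1301 = -10408$)
$M = -42057988$ ($M = 8054 \left(-5222\right) = -42057988$)
$\sqrt{M + l} = \sqrt{-42057988 - 10408} = \sqrt{-42068396} = 2 i \sqrt{10517099}$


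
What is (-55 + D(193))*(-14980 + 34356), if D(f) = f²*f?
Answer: 139294102752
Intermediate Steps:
D(f) = f³
(-55 + D(193))*(-14980 + 34356) = (-55 + 193³)*(-14980 + 34356) = (-55 + 7189057)*19376 = 7189002*19376 = 139294102752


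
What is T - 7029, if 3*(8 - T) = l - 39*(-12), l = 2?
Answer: -21533/3 ≈ -7177.7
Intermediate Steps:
T = -446/3 (T = 8 - (2 - 39*(-12))/3 = 8 - (2 + 468)/3 = 8 - ⅓*470 = 8 - 470/3 = -446/3 ≈ -148.67)
T - 7029 = -446/3 - 7029 = -21533/3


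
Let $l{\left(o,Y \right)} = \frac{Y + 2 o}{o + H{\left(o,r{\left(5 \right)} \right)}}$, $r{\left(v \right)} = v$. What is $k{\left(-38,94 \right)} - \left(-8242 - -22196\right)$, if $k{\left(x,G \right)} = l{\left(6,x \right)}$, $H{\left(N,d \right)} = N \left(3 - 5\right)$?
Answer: $- \frac{41849}{3} \approx -13950.0$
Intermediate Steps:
$H{\left(N,d \right)} = - 2 N$ ($H{\left(N,d \right)} = N \left(-2\right) = - 2 N$)
$l{\left(o,Y \right)} = - \frac{Y + 2 o}{o}$ ($l{\left(o,Y \right)} = \frac{Y + 2 o}{o - 2 o} = \frac{Y + 2 o}{\left(-1\right) o} = \left(Y + 2 o\right) \left(- \frac{1}{o}\right) = - \frac{Y + 2 o}{o}$)
$k{\left(x,G \right)} = -2 - \frac{x}{6}$
$k{\left(-38,94 \right)} - \left(-8242 - -22196\right) = \left(-2 - - \frac{19}{3}\right) - \left(-8242 - -22196\right) = \left(-2 + \frac{19}{3}\right) - \left(-8242 + 22196\right) = \frac{13}{3} - 13954 = - \frac{41849}{3}$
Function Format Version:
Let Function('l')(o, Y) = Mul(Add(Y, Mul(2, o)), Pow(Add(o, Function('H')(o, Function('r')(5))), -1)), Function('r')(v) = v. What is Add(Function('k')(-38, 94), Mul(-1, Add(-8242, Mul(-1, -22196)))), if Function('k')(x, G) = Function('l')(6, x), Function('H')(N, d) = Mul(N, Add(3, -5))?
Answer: Rational(-41849, 3) ≈ -13950.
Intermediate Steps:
Function('H')(N, d) = Mul(-2, N) (Function('H')(N, d) = Mul(N, -2) = Mul(-2, N))
Function('l')(o, Y) = Mul(-1, Pow(o, -1), Add(Y, Mul(2, o))) (Function('l')(o, Y) = Mul(Add(Y, Mul(2, o)), Pow(Add(o, Mul(-2, o)), -1)) = Mul(Add(Y, Mul(2, o)), Pow(Mul(-1, o), -1)) = Mul(Add(Y, Mul(2, o)), Mul(-1, Pow(o, -1))) = Mul(-1, Pow(o, -1), Add(Y, Mul(2, o))))
Function('k')(x, G) = Add(-2, Mul(Rational(-1, 6), x)) (Function('k')(x, G) = Add(-2, Mul(-1, x, Pow(6, -1))) = Add(-2, Mul(-1, x, Rational(1, 6))) = Add(-2, Mul(Rational(-1, 6), x)))
Add(Function('k')(-38, 94), Mul(-1, Add(-8242, Mul(-1, -22196)))) = Add(Add(-2, Mul(Rational(-1, 6), -38)), Mul(-1, Add(-8242, Mul(-1, -22196)))) = Add(Add(-2, Rational(19, 3)), Mul(-1, Add(-8242, 22196))) = Add(Rational(13, 3), Mul(-1, 13954)) = Add(Rational(13, 3), -13954) = Rational(-41849, 3)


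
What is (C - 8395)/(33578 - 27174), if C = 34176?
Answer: 25781/6404 ≈ 4.0258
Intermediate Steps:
(C - 8395)/(33578 - 27174) = (34176 - 8395)/(33578 - 27174) = 25781/6404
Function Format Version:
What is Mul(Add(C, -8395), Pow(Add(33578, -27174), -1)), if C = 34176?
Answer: Rational(25781, 6404) ≈ 4.0258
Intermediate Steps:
Mul(Add(C, -8395), Pow(Add(33578, -27174), -1)) = Mul(Add(34176, -8395), Pow(Add(33578, -27174), -1)) = Mul(25781, Pow(6404, -1)) = Mul(25781, Rational(1, 6404)) = Rational(25781, 6404)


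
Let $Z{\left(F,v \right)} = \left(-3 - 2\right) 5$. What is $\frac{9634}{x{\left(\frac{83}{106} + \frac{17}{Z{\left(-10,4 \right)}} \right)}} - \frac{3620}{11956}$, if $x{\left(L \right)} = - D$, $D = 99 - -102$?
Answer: $- \frac{28977931}{600789} \approx -48.233$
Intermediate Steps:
$Z{\left(F,v \right)} = -25$ ($Z{\left(F,v \right)} = \left(-5\right) 5 = -25$)
$D = 201$ ($D = 99 + 102 = 201$)
$x{\left(L \right)} = -201$ ($x{\left(L \right)} = \left(-1\right) 201 = -201$)
$\frac{9634}{x{\left(\frac{83}{106} + \frac{17}{Z{\left(-10,4 \right)}} \right)}} - \frac{3620}{11956} = \frac{9634}{-201} - \frac{3620}{11956} = 9634 \left(- \frac{1}{201}\right) - \frac{905}{2989} = - \frac{9634}{201} - \frac{905}{2989} = - \frac{28977931}{600789}$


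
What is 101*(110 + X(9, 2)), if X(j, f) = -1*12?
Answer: 9898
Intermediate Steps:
X(j, f) = -12
101*(110 + X(9, 2)) = 101*(110 - 12) = 101*98 = 9898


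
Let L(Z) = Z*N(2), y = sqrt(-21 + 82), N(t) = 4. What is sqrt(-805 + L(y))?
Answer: sqrt(-805 + 4*sqrt(61)) ≈ 27.817*I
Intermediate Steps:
y = sqrt(61) ≈ 7.8102
L(Z) = 4*Z (L(Z) = Z*4 = 4*Z)
sqrt(-805 + L(y)) = sqrt(-805 + 4*sqrt(61))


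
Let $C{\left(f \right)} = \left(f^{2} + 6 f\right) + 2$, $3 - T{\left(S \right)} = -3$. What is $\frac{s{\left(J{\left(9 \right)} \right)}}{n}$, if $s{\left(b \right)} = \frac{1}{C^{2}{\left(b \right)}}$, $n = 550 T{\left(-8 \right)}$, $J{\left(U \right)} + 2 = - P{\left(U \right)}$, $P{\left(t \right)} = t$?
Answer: $\frac{1}{10721700} \approx 9.3269 \cdot 10^{-8}$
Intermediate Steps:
$T{\left(S \right)} = 6$ ($T{\left(S \right)} = 3 - -3 = 3 + 3 = 6$)
$C{\left(f \right)} = 2 + f^{2} + 6 f$
$J{\left(U \right)} = -2 - U$
$n = 3300$ ($n = 550 \cdot 6 = 3300$)
$s{\left(b \right)} = \frac{1}{\left(2 + b^{2} + 6 b\right)^{2}}$
$\frac{s{\left(J{\left(9 \right)} \right)}}{n} = \frac{1}{\left(2 + \left(-2 - 9\right)^{2} + 6 \left(-2 - 9\right)\right)^{2} \cdot 3300} = \frac{1}{\left(2 + \left(-2 - 9\right)^{2} + 6 \left(-2 - 9\right)\right)^{2}} \cdot \frac{1}{3300} = \frac{1}{\left(2 + \left(-11\right)^{2} + 6 \left(-11\right)\right)^{2}} \cdot \frac{1}{3300} = \frac{1}{\left(2 + 121 - 66\right)^{2}} \cdot \frac{1}{3300} = \frac{1}{3249} \cdot \frac{1}{3300} = \frac{1}{10721700}$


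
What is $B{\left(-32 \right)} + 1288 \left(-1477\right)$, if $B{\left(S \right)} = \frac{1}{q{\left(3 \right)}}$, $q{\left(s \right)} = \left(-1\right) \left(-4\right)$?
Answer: $- \frac{7609503}{4} \approx -1.9024 \cdot 10^{6}$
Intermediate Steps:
$q{\left(s \right)} = 4$
$B{\left(S \right)} = \frac{1}{4}$
$B{\left(-32 \right)} + 1288 \left(-1477\right) = \frac{1}{4} + 1288 \left(-1477\right) = \frac{1}{4} - 1902376 = - \frac{7609503}{4}$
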